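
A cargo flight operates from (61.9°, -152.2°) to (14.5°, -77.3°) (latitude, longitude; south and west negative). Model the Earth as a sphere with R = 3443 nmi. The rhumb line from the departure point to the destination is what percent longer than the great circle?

3.4%

Great circle: σ = 1.2242 rad → d_gc = Rσ = 4215.1 nmi
Rhumb: Δφ = -0.8273, Δλ = +1.3073, Δψ = -1.1295, q = Δφ/Δψ = 0.7325 → d_rh = R√(Δφ²+q²Δλ²) = 4356.8 nmi
Excess = (4356.8 − 4215.1) / 4215.1 = 141.7 / 4215.1 = 3.36% ≈ 3.4%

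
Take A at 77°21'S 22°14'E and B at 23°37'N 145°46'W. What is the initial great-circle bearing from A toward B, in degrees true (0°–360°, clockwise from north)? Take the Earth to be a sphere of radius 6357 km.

193.6°

θ = atan2( sin Δλ·cos φ₂ ,  cos φ₁ sin φ₂ − sin φ₁ cos φ₂ cos Δλ )
  = atan2(-0.1905, -0.7867) = 193.61°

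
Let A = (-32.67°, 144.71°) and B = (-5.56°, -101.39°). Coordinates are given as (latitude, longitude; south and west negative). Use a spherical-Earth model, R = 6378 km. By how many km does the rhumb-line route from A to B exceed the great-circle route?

343 km

Great circle: cos σ = sin φ₁ sin φ₂ + cos φ₁ cos φ₂ cos Δλ,  σ = 1.8620 rad → d_gc = 11876.1 km
Rhumb line: Δψ = +0.5067, q = Δφ/Δψ = 0.9338, d_rh = R√(Δφ²+q²Δλ²) = 12218.7 km
Excess = 12218.7 − 11876.1 = 342.6 ≈ 343 km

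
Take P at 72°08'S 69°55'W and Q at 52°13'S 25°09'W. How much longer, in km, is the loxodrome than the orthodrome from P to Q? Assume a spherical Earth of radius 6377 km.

Great circle: cos σ = sin φ₁ sin φ₂ + cos φ₁ cos φ₂ cos Δλ,  σ = 0.4829 rad → d_gc = 3079.15 km
Rhumb line: Δψ = +0.7780, q = Δφ/Δψ = 0.4468, d_rh = R√(Δφ²+q²Δλ²) = 3141.68 km
Excess = 3141.68 − 3079.15 = 62.53 ≈ 63 km

63 km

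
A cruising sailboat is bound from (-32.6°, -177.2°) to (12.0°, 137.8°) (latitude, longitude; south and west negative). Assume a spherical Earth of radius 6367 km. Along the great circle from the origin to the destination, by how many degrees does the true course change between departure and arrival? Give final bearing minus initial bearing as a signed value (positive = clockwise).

Initial bearing θ₁ = atan2(sin Δλ cos φ₂, cos φ₁ sin φ₂ − sin φ₁ cos φ₂ cos Δλ) = 308.38°
Final bearing θ₂ = (initial bearing from the destination back to the start) + 180° = 317.53°
Δθ = θ₂ − θ₁ = +9.2°

+9.2°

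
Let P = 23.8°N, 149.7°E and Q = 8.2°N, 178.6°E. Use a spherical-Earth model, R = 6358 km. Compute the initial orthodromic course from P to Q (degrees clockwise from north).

114.6°

θ = atan2( sin Δλ·cos φ₂ ,  cos φ₁ sin φ₂ − sin φ₁ cos φ₂ cos Δλ )
  = atan2(+0.4783, -0.2192) = 114.62°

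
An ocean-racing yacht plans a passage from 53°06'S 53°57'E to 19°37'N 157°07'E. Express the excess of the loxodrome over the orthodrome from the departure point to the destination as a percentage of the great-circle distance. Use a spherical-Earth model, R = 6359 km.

2.4%

Great circle: σ = 1.9794 rad → d_gc = Rσ = 12586.8 km
Rhumb: Δφ = +1.2691, Δλ = +1.8006, Δψ = +1.4470, q = Δφ/Δψ = 0.8771 → d_rh = R√(Δφ²+q²Δλ²) = 12883.6 km
Excess = (12883.6 − 12586.8) / 12586.8 = 296.8 / 12586.8 = 2.36% ≈ 2.4%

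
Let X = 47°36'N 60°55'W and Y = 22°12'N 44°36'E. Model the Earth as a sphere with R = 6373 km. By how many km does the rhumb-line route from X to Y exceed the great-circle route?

Great circle: cos σ = sin φ₁ sin φ₂ + cos φ₁ cos φ₂ cos Δλ,  σ = 1.4586 rad → d_gc = 9295.4 km
Rhumb line: Δψ = -0.5495, q = Δφ/Δψ = 0.8067, d_rh = R√(Δφ²+q²Δλ²) = 9880.5 km
Excess = 9880.5 − 9295.4 = 585.1 ≈ 585 km

585 km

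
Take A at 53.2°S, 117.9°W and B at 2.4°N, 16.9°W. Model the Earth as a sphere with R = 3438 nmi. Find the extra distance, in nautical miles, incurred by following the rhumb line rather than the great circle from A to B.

Great circle: cos σ = sin φ₁ sin φ₂ + cos φ₁ cos φ₂ cos Δλ,  σ = 1.7191 rad → d_gc = 5910.2 nmi
Rhumb line: Δψ = +1.1425, q = Δφ/Δψ = 0.8493, d_rh = R√(Δφ²+q²Δλ²) = 6134.0 nmi
Excess = 6134.0 − 5910.2 = 223.8 ≈ 224 nmi

224 nmi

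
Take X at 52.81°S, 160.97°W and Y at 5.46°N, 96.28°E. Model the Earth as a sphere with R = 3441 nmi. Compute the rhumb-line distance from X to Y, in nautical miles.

Δψ = ln[tan(π/4+φ₂/2)/tan(π/4+φ₁/2)] = +1.1848;  Δφ = +1.0170 rad,  Δλ = -1.7933 rad
q = Δφ/Δψ = 0.8584
d = R·√(Δφ² + q²Δλ²) = 3441·1.84499 = 6349 nmi

6349 nmi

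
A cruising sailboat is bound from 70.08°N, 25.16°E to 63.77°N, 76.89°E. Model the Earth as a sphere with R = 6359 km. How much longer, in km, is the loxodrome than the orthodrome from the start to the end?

Great circle: cos σ = sin φ₁ sin φ₂ + cos φ₁ cos φ₂ cos Δλ,  σ = 0.3579 rad → d_gc = 2276.07 km
Rhumb line: Δψ = -0.2827, q = Δφ/Δψ = 0.3895, d_rh = R√(Δφ²+q²Δλ²) = 2343.56 km
Excess = 2343.56 − 2276.07 = 67.49 ≈ 67 km

67 km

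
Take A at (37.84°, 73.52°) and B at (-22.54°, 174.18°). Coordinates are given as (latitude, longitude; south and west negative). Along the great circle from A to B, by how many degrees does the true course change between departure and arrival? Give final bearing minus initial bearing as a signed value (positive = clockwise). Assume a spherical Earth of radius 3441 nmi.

+21.0°

At departure: θ₁ = atan2(sin Δλ cos φ₂, cos φ₁ sin φ₂ − sin φ₁ cos φ₂ cos Δλ) = 102.30°
At arrival: θ₂ = atan2(sin Δλ cos φ₁, −cos φ₂ sin φ₁ + sin φ₂ cos φ₁ cos Δλ) = 123.34°
Δθ = θ₂ − θ₁ = +21.0°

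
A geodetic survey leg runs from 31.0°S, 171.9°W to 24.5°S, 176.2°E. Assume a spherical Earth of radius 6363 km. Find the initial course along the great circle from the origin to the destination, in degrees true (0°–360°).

θ = atan2( sin Δλ·cos φ₂ ,  cos φ₁ sin φ₂ − sin φ₁ cos φ₂ cos Δλ )
  = atan2(-0.1876, +0.1031) = 298.79°

298.8°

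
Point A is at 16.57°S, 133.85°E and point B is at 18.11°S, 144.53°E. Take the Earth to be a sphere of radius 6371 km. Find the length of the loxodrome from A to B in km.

Rhumb course C = atan2(Δλ, Δψ) with Δψ = ln[tan(π/4+φ₂/2)/tan(π/4+φ₁/2)] = -0.0282, Δλ = +0.1864 → C = 98.59°
d = R·|Δφ| / |cos C| = 6371·0.02688 / 0.14937 = 1146 km

1146 km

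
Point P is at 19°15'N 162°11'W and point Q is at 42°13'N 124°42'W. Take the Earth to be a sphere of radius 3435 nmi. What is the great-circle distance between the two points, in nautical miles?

Haversine: a = sin²(Δφ/2)+cos φ₁ cos φ₂ sin²(Δλ/2) = 0.11182;  σ = 2·atan2(√a,√(1−a))
σ = 39.071° → d = Rσ = 3435·0.68191 = 2342 nmi

2342 nmi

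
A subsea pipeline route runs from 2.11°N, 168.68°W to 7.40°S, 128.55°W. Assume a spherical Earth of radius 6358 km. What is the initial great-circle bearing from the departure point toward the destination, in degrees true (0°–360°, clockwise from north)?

N = sin Δλ·cos φ₂ = +0.6392;  D = cos φ₁ sin φ₂ − sin φ₁ cos φ₂ cos Δλ = -0.1566
initial course = atan2(N, D) = 103.77°

103.8°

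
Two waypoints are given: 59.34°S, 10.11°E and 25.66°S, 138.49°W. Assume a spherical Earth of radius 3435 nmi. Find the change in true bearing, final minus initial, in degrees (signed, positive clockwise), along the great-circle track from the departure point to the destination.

+136.6°

Initial bearing θ₁ = atan2(sin Δλ cos φ₂, cos φ₁ sin φ₂ − sin φ₁ cos φ₂ cos Δλ) = 208.02°
Final bearing θ₂ = (initial bearing from the destination back to the start) + 180° = 344.59°
Δθ = θ₂ − θ₁ = +136.6°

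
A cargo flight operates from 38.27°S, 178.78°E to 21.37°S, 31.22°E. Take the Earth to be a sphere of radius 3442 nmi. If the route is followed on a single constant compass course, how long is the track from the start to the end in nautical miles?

7712 nmi

Δψ = ln[tan(π/4+φ₂/2)/tan(π/4+φ₁/2)] = +0.3420;  Δφ = +0.2950 rad,  Δλ = -2.5754 rad
q = Δφ/Δψ = 0.8624
d = R·√(Δφ² + q²Δλ²) = 3442·2.24041 = 7712 nmi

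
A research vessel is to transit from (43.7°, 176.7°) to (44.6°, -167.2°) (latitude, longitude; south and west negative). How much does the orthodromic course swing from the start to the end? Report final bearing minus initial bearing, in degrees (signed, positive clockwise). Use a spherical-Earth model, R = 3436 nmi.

+11.3°

Initial bearing θ₁ = atan2(sin Δλ cos φ₂, cos φ₁ sin φ₂ − sin φ₁ cos φ₂ cos Δλ) = 79.95°
Final bearing θ₂ = (initial bearing from the destination back to the start) + 180° = 91.20°
Δθ = θ₂ − θ₁ = +11.3°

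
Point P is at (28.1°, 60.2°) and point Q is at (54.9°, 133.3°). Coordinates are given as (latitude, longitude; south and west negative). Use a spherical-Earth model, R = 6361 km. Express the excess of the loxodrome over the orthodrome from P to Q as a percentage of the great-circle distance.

3.4%

Great circle: σ = 1.0089 rad → d_gc = Rσ = 6417.5 km
Rhumb: Δφ = +0.4677, Δλ = +1.2758, Δψ = +0.6398, q = Δφ/Δψ = 0.7311 → d_rh = R√(Δφ²+q²Δλ²) = 6637.2 km
Excess = (6637.2 − 6417.5) / 6417.5 = 219.7 / 6417.5 = 3.42% ≈ 3.4%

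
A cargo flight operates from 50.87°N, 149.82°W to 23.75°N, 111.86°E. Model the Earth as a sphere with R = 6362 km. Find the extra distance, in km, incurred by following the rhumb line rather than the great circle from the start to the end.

498 km

Great circle: cos σ = sin φ₁ sin φ₂ + cos φ₁ cos φ₂ cos Δλ,  σ = 1.3399 rad → d_gc = 8524.56 km
Rhumb line: Δψ = -0.6076, q = Δφ/Δψ = 0.7790, d_rh = R√(Δφ²+q²Δλ²) = 9022.15 km
Excess = 9022.15 − 8524.56 = 497.59 ≈ 498 km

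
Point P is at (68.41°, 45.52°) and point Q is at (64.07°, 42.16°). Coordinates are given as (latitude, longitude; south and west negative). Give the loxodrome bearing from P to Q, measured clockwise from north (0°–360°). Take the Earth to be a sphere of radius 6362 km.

Meridional parts: M(φ₁)=+1.6572, M(φ₂)=+1.4687 → ΔM = -0.1885;  Δλ = -0.0586 rad
tan C = Δλ / ΔM = +0.3111 → C = 197.28°

197.3°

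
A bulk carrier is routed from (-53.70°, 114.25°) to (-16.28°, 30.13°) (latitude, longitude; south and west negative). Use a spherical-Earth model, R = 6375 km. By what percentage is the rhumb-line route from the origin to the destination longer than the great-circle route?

3.7%

Great circle: σ = 1.2827 rad → d_gc = Rσ = 8177.1 km
Rhumb: Δφ = +0.6531, Δλ = -1.4682, Δψ = +0.8273, q = Δφ/Δψ = 0.7895 → d_rh = R√(Δφ²+q²Δλ²) = 8481.4 km
Excess = (8481.4 − 8177.1) / 8177.1 = 304.3 / 8177.1 = 3.72% ≈ 3.7%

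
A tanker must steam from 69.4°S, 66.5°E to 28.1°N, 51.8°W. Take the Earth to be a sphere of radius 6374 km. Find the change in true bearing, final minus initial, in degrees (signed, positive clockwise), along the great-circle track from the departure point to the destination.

Initial bearing θ₁ = atan2(sin Δλ cos φ₂, cos φ₁ sin φ₂ − sin φ₁ cos φ₂ cos Δλ) = 253.79°
Final bearing θ₂ = (initial bearing from the destination back to the start) + 180° = 337.48°
Δθ = θ₂ − θ₁ = +83.7°

+83.7°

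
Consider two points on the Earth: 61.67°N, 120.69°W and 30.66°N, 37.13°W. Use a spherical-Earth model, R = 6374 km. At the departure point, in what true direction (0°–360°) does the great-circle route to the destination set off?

N = sin Δλ·cos φ₂ = +0.8548;  D = cos φ₁ sin φ₂ − sin φ₁ cos φ₂ cos Δλ = +0.1571
initial course = atan2(N, D) = 79.59°

79.6°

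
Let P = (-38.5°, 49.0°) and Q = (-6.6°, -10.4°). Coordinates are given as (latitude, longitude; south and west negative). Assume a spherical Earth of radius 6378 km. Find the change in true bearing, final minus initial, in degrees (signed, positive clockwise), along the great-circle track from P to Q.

At departure: θ₁ = atan2(sin Δλ cos φ₂, cos φ₁ sin φ₂ − sin φ₁ cos φ₂ cos Δλ) = 284.73°
At arrival: θ₂ = atan2(sin Δλ cos φ₁, −cos φ₂ sin φ₁ + sin φ₂ cos φ₁ cos Δλ) = 310.37°
Δθ = θ₂ − θ₁ = +25.6°

+25.6°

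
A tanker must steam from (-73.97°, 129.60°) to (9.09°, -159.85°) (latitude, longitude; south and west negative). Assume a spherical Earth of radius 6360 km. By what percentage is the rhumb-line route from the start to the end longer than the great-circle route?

2.7%

Great circle: σ = 1.6319 rad → d_gc = Rσ = 10378.8 km
Rhumb: Δφ = +1.4497, Δλ = +1.2313, Δψ = +2.1197, q = Δφ/Δψ = 0.6839 → d_rh = R√(Δφ²+q²Δλ²) = 10662.6 km
Excess = (10662.6 − 10378.8) / 10378.8 = 283.8 / 10378.8 = 2.73% ≈ 2.7%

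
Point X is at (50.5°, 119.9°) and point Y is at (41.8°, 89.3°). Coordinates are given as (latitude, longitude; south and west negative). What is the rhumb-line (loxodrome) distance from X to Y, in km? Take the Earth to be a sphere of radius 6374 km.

Rhumb course C = atan2(Δλ, Δψ) with Δψ = ln[tan(π/4+φ₂/2)/tan(π/4+φ₁/2)] = -0.2199, Δλ = -0.5341 → C = 247.63°
d = R·|Δφ| / |cos C| = 6374·0.15184 / 0.38066 = 2543 km

2543 km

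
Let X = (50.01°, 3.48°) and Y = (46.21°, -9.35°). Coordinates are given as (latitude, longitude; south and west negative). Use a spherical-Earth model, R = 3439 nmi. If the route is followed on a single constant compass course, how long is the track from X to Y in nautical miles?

Rhumb course C = atan2(Δλ, Δψ) with Δψ = ln[tan(π/4+φ₂/2)/tan(π/4+φ₁/2)] = -0.0994, Δλ = -0.2239 → C = 246.07°
d = R·|Δφ| / |cos C| = 3439·0.06632 / 0.40570 = 562 nmi

562 nmi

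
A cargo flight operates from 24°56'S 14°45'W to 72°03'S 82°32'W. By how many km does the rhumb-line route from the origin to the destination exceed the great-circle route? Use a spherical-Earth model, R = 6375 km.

Great circle: cos σ = sin φ₁ sin φ₂ + cos φ₁ cos φ₂ cos Δλ,  σ = 1.0394 rad → d_gc = 6626.4 km
Rhumb line: Δψ = -1.3960, q = Δφ/Δψ = 0.5891, d_rh = R√(Δφ²+q²Δλ²) = 6871.8 km
Excess = 6871.8 − 6626.4 = 245.4 ≈ 245 km

245 km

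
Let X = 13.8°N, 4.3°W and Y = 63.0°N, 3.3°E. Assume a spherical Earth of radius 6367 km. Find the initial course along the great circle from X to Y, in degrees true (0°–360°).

4.5°

θ = atan2( sin Δλ·cos φ₂ ,  cos φ₁ sin φ₂ − sin φ₁ cos φ₂ cos Δλ )
  = atan2(+0.0600, +0.7579) = 4.53°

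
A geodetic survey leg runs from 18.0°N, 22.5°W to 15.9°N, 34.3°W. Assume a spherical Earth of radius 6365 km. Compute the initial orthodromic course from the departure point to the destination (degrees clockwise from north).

261.2°

N = sin Δλ·cos φ₂ = -0.1967;  D = cos φ₁ sin φ₂ − sin φ₁ cos φ₂ cos Δλ = -0.0304
initial course = atan2(N, D) = 261.22°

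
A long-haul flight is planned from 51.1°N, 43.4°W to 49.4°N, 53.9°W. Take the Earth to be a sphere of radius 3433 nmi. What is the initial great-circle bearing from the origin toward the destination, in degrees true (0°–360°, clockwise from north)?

N = sin Δλ·cos φ₂ = -0.1186;  D = cos φ₁ sin φ₂ − sin φ₁ cos φ₂ cos Δλ = -0.0212
initial course = atan2(N, D) = 259.87°

259.9°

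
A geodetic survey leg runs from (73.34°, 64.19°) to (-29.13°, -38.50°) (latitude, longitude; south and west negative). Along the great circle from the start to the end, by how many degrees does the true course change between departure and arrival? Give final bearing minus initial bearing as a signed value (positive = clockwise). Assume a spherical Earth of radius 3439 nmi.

At departure: θ₁ = atan2(sin Δλ cos φ₂, cos φ₁ sin φ₂ − sin φ₁ cos φ₂ cos Δλ) = 272.97°
At arrival: θ₂ = atan2(sin Δλ cos φ₁, −cos φ₂ sin φ₁ + sin φ₂ cos φ₁ cos Δλ) = 199.13°
Δθ = θ₂ − θ₁ = -73.8°

-73.8°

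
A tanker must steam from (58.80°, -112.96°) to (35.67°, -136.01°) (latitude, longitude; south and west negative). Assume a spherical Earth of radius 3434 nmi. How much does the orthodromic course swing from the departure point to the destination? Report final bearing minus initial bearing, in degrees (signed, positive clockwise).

At departure: θ₁ = atan2(sin Δλ cos φ₂, cos φ₁ sin φ₂ − sin φ₁ cos φ₂ cos Δλ) = 223.32°
At arrival: θ₂ = atan2(sin Δλ cos φ₁, −cos φ₂ sin φ₁ + sin φ₂ cos φ₁ cos Δλ) = 205.94°
Δθ = θ₂ − θ₁ = -17.4°

-17.4°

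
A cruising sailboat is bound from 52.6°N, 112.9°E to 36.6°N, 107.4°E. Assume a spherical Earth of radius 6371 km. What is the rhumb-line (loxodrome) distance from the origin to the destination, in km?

Δψ = ln[tan(π/4+φ₂/2)/tan(π/4+φ₁/2)] = -0.3960;  Δφ = -0.2793 rad,  Δλ = -0.0960 rad
q = Δφ/Δψ = 0.7052
d = R·√(Δφ² + q²Δλ²) = 6371·0.28734 = 1831 km

1831 km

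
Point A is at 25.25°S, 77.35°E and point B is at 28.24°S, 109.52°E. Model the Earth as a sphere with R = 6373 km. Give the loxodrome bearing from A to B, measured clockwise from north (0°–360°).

95.9°

Δψ = ln[tan(π/4+φ₂/2)/tan(π/4+φ₁/2)] = -0.0584
Δλ = +0.5615 rad (taken the short way round)
course = atan2(Δλ, Δψ) = 95.94°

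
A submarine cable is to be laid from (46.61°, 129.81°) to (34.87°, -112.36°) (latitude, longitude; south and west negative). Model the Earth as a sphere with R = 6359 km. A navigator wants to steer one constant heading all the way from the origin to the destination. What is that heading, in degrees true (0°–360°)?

97.5°

Meridional parts: M(φ₁)=+0.9217, M(φ₂)=+0.6501 → ΔM = -0.2716;  Δλ = +2.0565 rad
tan C = Δλ / ΔM = -7.5714 → C = 97.52°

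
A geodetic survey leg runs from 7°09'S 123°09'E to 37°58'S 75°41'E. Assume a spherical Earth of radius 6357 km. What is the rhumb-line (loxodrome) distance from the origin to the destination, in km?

5880 km

Rhumb course C = atan2(Δλ, Δψ) with Δψ = ln[tan(π/4+φ₂/2)/tan(π/4+φ₁/2)] = -0.5921, Δλ = -0.8284 → C = 234.44°
d = R·|Δφ| / |cos C| = 6357·0.53785 / 0.58149 = 5880 km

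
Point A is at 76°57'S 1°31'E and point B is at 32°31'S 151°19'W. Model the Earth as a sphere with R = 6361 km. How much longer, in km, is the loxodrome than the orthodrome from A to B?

Great circle: cos σ = sin φ₁ sin φ₂ + cos φ₁ cos φ₂ cos Δλ,  σ = 1.2087 rad → d_gc = 7688.4 km
Rhumb line: Δψ = +1.5676, q = Δφ/Δψ = 0.4947, d_rh = R√(Δφ²+q²Δλ²) = 9736.5 km
Excess = 9736.5 − 7688.4 = 2048.1 ≈ 2048 km

2048 km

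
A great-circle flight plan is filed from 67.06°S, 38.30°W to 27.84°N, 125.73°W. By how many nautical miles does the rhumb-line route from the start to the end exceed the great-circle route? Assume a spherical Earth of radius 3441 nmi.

168 nmi

Great circle: cos σ = sin φ₁ sin φ₂ + cos φ₁ cos φ₂ cos Δλ,  σ = 1.9983 rad → d_gc = 6876.21 nmi
Rhumb line: Δψ = +2.1012, q = Δφ/Δψ = 0.7883, d_rh = R√(Δφ²+q²Δλ²) = 7043.72 nmi
Excess = 7043.72 − 6876.21 = 167.51 ≈ 168 nmi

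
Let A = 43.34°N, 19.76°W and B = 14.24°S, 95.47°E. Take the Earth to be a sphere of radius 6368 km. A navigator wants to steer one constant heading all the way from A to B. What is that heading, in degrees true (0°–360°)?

118.5°

Δψ = ln[tan(π/4+φ₂/2)/tan(π/4+φ₁/2)] = -1.0921
Δλ = +2.0111 rad (taken the short way round)
course = atan2(Δλ, Δψ) = 118.50°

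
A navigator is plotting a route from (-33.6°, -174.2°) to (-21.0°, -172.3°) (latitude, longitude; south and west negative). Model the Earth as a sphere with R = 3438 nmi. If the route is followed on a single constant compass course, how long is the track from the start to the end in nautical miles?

763 nmi

Δψ = ln[tan(π/4+φ₂/2)/tan(π/4+φ₁/2)] = +0.2482;  Δφ = +0.2199 rad,  Δλ = +0.0332 rad
q = Δφ/Δψ = 0.8859
d = R·√(Δφ² + q²Δλ²) = 3438·0.22186 = 763 nmi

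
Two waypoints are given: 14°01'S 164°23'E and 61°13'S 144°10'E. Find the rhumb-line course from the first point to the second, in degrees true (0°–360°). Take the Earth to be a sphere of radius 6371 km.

197.6°

Δψ = ln[tan(π/4+φ₂/2)/tan(π/4+φ₁/2)] = -1.1131
Δλ = -0.3528 rad (taken the short way round)
course = atan2(Δλ, Δψ) = 197.59°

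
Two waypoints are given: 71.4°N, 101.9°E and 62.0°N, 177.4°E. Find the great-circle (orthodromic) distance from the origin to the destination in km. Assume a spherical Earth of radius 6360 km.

Haversine: a = sin²(Δφ/2)+cos φ₁ cos φ₂ sin²(Δλ/2) = 0.06284;  σ = 2·atan2(√a,√(1−a))
σ = 29.035° → d = Rσ = 6360·0.50676 = 3223 km

3223 km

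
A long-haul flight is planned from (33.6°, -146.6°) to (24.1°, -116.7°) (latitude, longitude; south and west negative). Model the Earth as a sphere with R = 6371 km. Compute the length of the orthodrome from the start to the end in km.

3084 km

cos σ = sin φ₁ sin φ₂ + cos φ₁ cos φ₂ cos Δλ
      = sin(33.60°)sin(24.10°) + cos(33.60°)cos(24.10°)cos(29.90°) = 0.8851
σ = 27.738° → d = Rσ = 6371·0.48412 = 3084 km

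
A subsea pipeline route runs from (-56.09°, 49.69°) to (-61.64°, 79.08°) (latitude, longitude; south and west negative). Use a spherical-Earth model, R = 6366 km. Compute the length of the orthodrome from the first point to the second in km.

Haversine: a = sin²(Δφ/2)+cos φ₁ cos φ₂ sin²(Δλ/2) = 0.01940;  σ = 2·atan2(√a,√(1−a))
σ = 16.012° → d = Rσ = 6366·0.27945 = 1779 km

1779 km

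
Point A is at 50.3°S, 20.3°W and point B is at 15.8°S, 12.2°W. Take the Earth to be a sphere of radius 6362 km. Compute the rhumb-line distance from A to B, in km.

3900 km

Δψ = ln[tan(π/4+φ₂/2)/tan(π/4+φ₁/2)] = +0.7395;  Δφ = +0.6021 rad,  Δλ = +0.1414 rad
q = Δφ/Δψ = 0.8142
d = R·√(Δφ² + q²Δλ²) = 6362·0.61304 = 3900 km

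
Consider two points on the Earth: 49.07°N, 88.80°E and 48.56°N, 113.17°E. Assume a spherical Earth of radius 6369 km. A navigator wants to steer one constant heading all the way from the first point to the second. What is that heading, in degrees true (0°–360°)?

91.8°

Meridional parts: M(φ₁)=+0.9857, M(φ₂)=+0.9722 → ΔM = -0.0135;  Δλ = +0.4253 rad
tan C = Δλ / ΔM = -31.4652 → C = 91.82°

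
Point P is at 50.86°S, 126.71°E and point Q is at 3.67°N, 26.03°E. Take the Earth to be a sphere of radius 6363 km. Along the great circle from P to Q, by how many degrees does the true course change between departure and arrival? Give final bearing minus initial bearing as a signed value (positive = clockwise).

At departure: θ₁ = atan2(sin Δλ cos φ₂, cos φ₁ sin φ₂ − sin φ₁ cos φ₂ cos Δλ) = 264.00°
At arrival: θ₂ = atan2(sin Δλ cos φ₁, −cos φ₂ sin φ₁ + sin φ₂ cos φ₁ cos Δλ) = 321.02°
Δθ = θ₂ − θ₁ = +57.0°

+57.0°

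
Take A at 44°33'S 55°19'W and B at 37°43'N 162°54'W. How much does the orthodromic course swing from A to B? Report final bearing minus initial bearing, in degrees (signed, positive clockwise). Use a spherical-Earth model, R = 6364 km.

+12.3°

At departure: θ₁ = atan2(sin Δλ cos φ₂, cos φ₁ sin φ₂ − sin φ₁ cos φ₂ cos Δλ) = 289.59°
At arrival: θ₂ = atan2(sin Δλ cos φ₁, −cos φ₂ sin φ₁ + sin φ₂ cos φ₁ cos Δλ) = 301.92°
Δθ = θ₂ − θ₁ = +12.3°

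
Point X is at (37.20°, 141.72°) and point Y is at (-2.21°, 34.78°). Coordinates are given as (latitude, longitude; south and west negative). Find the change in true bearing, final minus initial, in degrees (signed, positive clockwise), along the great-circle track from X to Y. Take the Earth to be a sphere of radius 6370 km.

Initial bearing θ₁ = atan2(sin Δλ cos φ₂, cos φ₁ sin φ₂ − sin φ₁ cos φ₂ cos Δλ) = 278.64°
Final bearing θ₂ = (initial bearing from the destination back to the start) + 180° = 232.01°
Δθ = θ₂ − θ₁ = -46.6°

-46.6°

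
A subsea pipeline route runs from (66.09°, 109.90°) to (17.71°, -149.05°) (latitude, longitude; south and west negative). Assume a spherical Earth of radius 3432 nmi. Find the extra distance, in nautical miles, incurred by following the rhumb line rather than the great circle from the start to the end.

358 nmi

Great circle: cos σ = sin φ₁ sin φ₂ + cos φ₁ cos φ₂ cos Δλ,  σ = 1.3653 rad → d_gc = 4685.6 nmi
Rhumb line: Δψ = -1.2383, q = Δφ/Δψ = 0.6819, d_rh = R√(Δφ²+q²Δλ²) = 5043.2 nmi
Excess = 5043.2 − 4685.6 = 357.6 ≈ 358 nmi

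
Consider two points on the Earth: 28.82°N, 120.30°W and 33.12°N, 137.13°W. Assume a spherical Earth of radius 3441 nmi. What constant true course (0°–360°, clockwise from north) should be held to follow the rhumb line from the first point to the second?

Δψ = ln[tan(π/4+φ₂/2)/tan(π/4+φ₁/2)] = +0.0876
Δλ = -0.2937 rad (taken the short way round)
course = atan2(Δλ, Δψ) = 286.60°

286.6°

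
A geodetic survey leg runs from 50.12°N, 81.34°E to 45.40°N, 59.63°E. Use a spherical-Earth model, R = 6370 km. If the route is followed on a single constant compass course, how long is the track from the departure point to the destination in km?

1704 km

Rhumb course C = atan2(Δλ, Δψ) with Δψ = ln[tan(π/4+φ₂/2)/tan(π/4+φ₁/2)] = -0.1227, Δλ = -0.3789 → C = 252.06°
d = R·|Δφ| / |cos C| = 6370·0.08238 / 0.30799 = 1704 km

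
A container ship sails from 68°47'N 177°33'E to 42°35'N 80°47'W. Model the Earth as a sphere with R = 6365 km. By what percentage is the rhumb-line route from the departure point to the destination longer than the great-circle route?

Great circle: σ = 0.9559 rad → d_gc = Rσ = 6084.0 km
Rhumb: Δφ = -0.4573, Δλ = +1.7744, Δψ = -0.8521, q = Δφ/Δψ = 0.5366 → d_rh = R√(Δφ²+q²Δλ²) = 6723.4 km
Excess = (6723.4 − 6084.0) / 6084.0 = 639.4 / 6084.0 = 10.51% ≈ 10.5%

10.5%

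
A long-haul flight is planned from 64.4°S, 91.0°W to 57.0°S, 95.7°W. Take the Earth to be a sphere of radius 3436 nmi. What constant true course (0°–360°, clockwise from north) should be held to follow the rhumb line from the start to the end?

342.8°

Meridional parts: M(φ₁)=-1.4819, M(φ₂)=-1.2167 → ΔM = +0.2653;  Δλ = -0.0820 rad
tan C = Δλ / ΔM = -0.3092 → C = 342.82°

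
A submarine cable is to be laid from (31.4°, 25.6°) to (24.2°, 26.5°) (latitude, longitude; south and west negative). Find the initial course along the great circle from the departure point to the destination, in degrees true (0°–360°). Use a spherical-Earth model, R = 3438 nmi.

173.5°

θ = atan2( sin Δλ·cos φ₂ ,  cos φ₁ sin φ₂ − sin φ₁ cos φ₂ cos Δλ )
  = atan2(+0.0143, -0.1253) = 173.48°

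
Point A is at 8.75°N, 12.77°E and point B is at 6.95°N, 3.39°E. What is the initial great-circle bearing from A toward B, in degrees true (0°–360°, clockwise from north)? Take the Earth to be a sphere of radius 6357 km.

259.7°

N = sin Δλ·cos φ₂ = -0.1618;  D = cos φ₁ sin φ₂ − sin φ₁ cos φ₂ cos Δλ = -0.0294
initial course = atan2(N, D) = 259.70°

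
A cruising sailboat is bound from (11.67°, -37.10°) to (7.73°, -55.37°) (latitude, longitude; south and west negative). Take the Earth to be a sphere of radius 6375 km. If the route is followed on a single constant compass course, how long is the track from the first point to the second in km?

2051 km

Δψ = ln[tan(π/4+φ₂/2)/tan(π/4+φ₁/2)] = -0.0698;  Δφ = -0.0688 rad,  Δλ = -0.3189 rad
q = Δφ/Δψ = 0.9855
d = R·√(Δφ² + q²Δλ²) = 6375·0.32168 = 2051 km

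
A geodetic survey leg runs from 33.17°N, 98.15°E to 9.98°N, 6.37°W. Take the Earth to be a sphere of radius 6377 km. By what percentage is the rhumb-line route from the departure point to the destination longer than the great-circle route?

Great circle: σ = 1.6829 rad → d_gc = Rσ = 10731.9 km
Rhumb: Δφ = -0.4047, Δλ = -1.8242, Δψ = -0.4392, q = Δφ/Δψ = 0.9215 → d_rh = R√(Δφ²+q²Δλ²) = 11026.7 km
Excess = (11026.7 − 10731.9) / 10731.9 = 294.8 / 10731.9 = 2.747% ≈ 2.7%

2.7%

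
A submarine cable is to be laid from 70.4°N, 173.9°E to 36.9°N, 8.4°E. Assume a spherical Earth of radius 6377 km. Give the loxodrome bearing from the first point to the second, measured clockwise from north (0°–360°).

Meridional parts: M(φ₁)=+1.7560, M(φ₂)=+0.6938 → ΔM = -1.0622;  Δλ = -2.8885 rad
tan C = Δλ / ΔM = +2.7193 → C = 249.81°

249.8°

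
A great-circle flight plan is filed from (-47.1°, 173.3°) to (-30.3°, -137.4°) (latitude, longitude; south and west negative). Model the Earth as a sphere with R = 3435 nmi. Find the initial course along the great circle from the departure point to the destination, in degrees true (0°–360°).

84.0°

N = sin Δλ·cos φ₂ = +0.6546;  D = cos φ₁ sin φ₂ − sin φ₁ cos φ₂ cos Δλ = +0.0690
initial course = atan2(N, D) = 83.98°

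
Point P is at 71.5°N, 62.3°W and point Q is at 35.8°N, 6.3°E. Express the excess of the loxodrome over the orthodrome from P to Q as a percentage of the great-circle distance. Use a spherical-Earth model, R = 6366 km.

4.2%

Great circle: σ = 0.8650 rad → d_gc = Rσ = 5506.7 km
Rhumb: Δφ = -0.6231, Δλ = +1.1973, Δψ = -1.1449, q = Δφ/Δψ = 0.5442 → d_rh = R√(Δφ²+q²Δλ²) = 5739.3 km
Excess = (5739.3 − 5506.7) / 5506.7 = 232.6 / 5506.7 = 4.22% ≈ 4.2%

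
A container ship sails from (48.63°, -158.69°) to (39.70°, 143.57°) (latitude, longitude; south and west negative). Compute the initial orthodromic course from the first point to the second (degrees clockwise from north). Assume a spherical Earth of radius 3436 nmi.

θ = atan2( sin Δλ·cos φ₂ ,  cos φ₁ sin φ₂ − sin φ₁ cos φ₂ cos Δλ )
  = atan2(-0.6506, +0.1140) = 279.94°

279.9°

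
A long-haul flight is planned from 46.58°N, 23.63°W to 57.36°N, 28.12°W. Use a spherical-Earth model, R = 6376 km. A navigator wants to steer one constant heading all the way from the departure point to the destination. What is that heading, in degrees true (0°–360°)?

345.7°

Meridional parts: M(φ₁)=+0.9209, M(φ₂)=+1.2283 → ΔM = +0.3073;  Δλ = -0.0784 rad
tan C = Δλ / ΔM = -0.2550 → C = 345.70°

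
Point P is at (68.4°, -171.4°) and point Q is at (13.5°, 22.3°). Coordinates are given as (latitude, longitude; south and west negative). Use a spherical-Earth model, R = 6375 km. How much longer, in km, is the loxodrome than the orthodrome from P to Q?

3059 km

Great circle: cos σ = sin φ₁ sin φ₂ + cos φ₁ cos φ₂ cos Δλ,  σ = 1.7019 rad → d_gc = 10849.5 km
Rhumb line: Δψ = -1.4189, q = Δφ/Δψ = 0.6753, d_rh = R√(Δφ²+q²Δλ²) = 13908.4 km
Excess = 13908.4 − 10849.5 = 3058.9 ≈ 3059 km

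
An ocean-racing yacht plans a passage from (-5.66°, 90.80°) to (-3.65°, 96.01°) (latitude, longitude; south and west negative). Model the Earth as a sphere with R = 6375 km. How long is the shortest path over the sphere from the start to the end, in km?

620 km

cos σ = sin φ₁ sin φ₂ + cos φ₁ cos φ₂ cos Δλ
      = sin(-5.66°)sin(-3.65°) + cos(-5.66°)cos(-3.65°)cos(5.21°) = 0.9953
σ = 5.568° → d = Rσ = 6375·0.09718 = 620 km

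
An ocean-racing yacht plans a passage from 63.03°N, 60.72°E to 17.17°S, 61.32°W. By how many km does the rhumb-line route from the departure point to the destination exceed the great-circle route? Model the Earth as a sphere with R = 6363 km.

Great circle: cos σ = sin φ₁ sin φ₂ + cos φ₁ cos φ₂ cos Δλ,  σ = 2.0863 rad → d_gc = 13275.2 km
Rhumb line: Δψ = -1.7322, q = Δφ/Δψ = 0.8081, d_rh = R√(Δφ²+q²Δλ²) = 14116.5 km
Excess = 14116.5 − 13275.2 = 841.3 ≈ 841 km

841 km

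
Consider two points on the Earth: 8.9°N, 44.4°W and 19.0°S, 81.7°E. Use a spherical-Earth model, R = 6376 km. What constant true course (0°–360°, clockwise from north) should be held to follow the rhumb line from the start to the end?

102.6°

Meridional parts: M(φ₁)=+0.1560, M(φ₂)=-0.3379 → ΔM = -0.4938;  Δλ = +2.2009 rad
tan C = Δλ / ΔM = -4.4568 → C = 102.65°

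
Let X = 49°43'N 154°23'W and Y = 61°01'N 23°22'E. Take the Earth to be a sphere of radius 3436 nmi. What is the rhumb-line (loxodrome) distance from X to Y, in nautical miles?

Rhumb course C = atan2(Δλ, Δψ) with Δψ = ln[tan(π/4+φ₂/2)/tan(π/4+φ₁/2)] = +0.3500, Δλ = +3.1023 → C = 83.56°
d = R·|Δφ| / |cos C| = 3436·0.19722 / 0.11211 = 6045 nmi

6045 nmi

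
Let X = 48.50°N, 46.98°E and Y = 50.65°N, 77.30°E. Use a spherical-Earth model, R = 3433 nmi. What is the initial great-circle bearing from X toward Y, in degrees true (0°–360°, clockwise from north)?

72.2°

N = sin Δλ·cos φ₂ = +0.3201;  D = cos φ₁ sin φ₂ − sin φ₁ cos φ₂ cos Δλ = +0.1025
initial course = atan2(N, D) = 72.25°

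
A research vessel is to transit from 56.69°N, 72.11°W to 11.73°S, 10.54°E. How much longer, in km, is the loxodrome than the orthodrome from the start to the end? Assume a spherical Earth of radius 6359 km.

Great circle: cos σ = sin φ₁ sin φ₂ + cos φ₁ cos φ₂ cos Δλ,  σ = 1.6721 rad → d_gc = 10632.8 km
Rhumb line: Δψ = -1.4130, q = Δφ/Δψ = 0.8451, d_rh = R√(Δφ²+q²Δλ²) = 10851.9 km
Excess = 10851.9 − 10632.8 = 219.1 ≈ 219 km

219 km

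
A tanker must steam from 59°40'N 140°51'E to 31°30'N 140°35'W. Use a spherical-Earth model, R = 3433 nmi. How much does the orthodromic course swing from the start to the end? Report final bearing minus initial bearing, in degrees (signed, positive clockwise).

+62.1°

Initial bearing θ₁ = atan2(sin Δλ cos φ₂, cos φ₁ sin φ₂ − sin φ₁ cos φ₂ cos Δλ) = 81.96°
Final bearing θ₂ = (initial bearing from the destination back to the start) + 180° = 144.09°
Δθ = θ₂ − θ₁ = +62.1°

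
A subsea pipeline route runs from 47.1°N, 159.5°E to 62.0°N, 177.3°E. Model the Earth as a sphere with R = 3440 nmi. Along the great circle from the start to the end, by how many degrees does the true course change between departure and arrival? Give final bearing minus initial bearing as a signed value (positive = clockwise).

+14.7°

At departure: θ₁ = atan2(sin Δλ cos φ₂, cos φ₁ sin φ₂ − sin φ₁ cos φ₂ cos Δλ) = 27.68°
At arrival: θ₂ = atan2(sin Δλ cos φ₁, −cos φ₂ sin φ₁ + sin φ₂ cos φ₁ cos Δλ) = 42.34°
Δθ = θ₂ − θ₁ = +14.7°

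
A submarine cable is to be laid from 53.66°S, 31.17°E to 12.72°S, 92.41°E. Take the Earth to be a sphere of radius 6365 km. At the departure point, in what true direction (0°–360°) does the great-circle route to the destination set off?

73.9°

N = sin Δλ·cos φ₂ = +0.8551;  D = cos φ₁ sin φ₂ − sin φ₁ cos φ₂ cos Δλ = +0.2476
initial course = atan2(N, D) = 73.85°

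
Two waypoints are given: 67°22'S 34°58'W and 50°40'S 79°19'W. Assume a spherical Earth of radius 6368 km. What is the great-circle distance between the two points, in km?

Haversine: a = sin²(Δφ/2)+cos φ₁ cos φ₂ sin²(Δλ/2) = 0.05584;  σ = 2·atan2(√a,√(1−a))
σ = 27.336° → d = Rσ = 6368·0.47711 = 3038 km

3038 km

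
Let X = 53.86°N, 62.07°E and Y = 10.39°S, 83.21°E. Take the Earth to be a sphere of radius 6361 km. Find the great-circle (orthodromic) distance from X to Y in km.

7406 km

cos σ = sin φ₁ sin φ₂ + cos φ₁ cos φ₂ cos Δλ
      = sin(53.86°)sin(-10.39°) + cos(53.86°)cos(-10.39°)cos(21.14°) = 0.3954
σ = 66.709° → d = Rσ = 6361·1.16429 = 7406 km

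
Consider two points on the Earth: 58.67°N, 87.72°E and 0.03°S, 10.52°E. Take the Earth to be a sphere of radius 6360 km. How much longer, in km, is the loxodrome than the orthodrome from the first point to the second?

233 km

Great circle: cos σ = sin φ₁ sin φ₂ + cos φ₁ cos φ₂ cos Δλ,  σ = 1.4558 rad → d_gc = 9258.8 km
Rhumb line: Δψ = -1.2720, q = Δφ/Δψ = 0.8055, d_rh = R√(Δφ²+q²Δλ²) = 9492.0 km
Excess = 9492.0 − 9258.8 = 233.2 ≈ 233 km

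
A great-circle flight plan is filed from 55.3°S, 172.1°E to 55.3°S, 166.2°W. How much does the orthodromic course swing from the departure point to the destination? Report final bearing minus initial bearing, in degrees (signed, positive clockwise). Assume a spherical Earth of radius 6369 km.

Initial bearing θ₁ = atan2(sin Δλ cos φ₂, cos φ₁ sin φ₂ − sin φ₁ cos φ₂ cos Δλ) = 98.95°
Final bearing θ₂ = (initial bearing from the destination back to the start) + 180° = 81.05°
Δθ = θ₂ − θ₁ = -17.9°

-17.9°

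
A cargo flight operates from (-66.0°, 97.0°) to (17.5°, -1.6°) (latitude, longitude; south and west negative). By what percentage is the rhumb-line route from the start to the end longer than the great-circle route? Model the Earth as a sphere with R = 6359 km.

4.0%

Great circle: σ = 1.9100 rad → d_gc = Rσ = 12145.5 km
Rhumb: Δφ = +1.4573, Δλ = -1.7209, Δψ = +1.8588, q = Δφ/Δψ = 0.7840 → d_rh = R√(Δφ²+q²Δλ²) = 12629.0 km
Excess = (12629.0 − 12145.5) / 12145.5 = 483.5 / 12145.5 = 3.98% ≈ 4.0%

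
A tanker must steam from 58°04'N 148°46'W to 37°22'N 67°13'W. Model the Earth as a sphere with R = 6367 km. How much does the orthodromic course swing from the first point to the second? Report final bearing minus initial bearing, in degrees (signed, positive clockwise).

Initial bearing θ₁ = atan2(sin Δλ cos φ₂, cos φ₁ sin φ₂ − sin φ₁ cos φ₂ cos Δλ) = 74.24°
Final bearing θ₂ = (initial bearing from the destination back to the start) + 180° = 140.17°
Δθ = θ₂ − θ₁ = +65.9°

+65.9°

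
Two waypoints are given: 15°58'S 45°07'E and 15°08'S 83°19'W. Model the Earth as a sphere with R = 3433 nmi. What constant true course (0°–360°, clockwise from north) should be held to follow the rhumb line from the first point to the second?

270.4°

Δψ = ln[tan(π/4+φ₂/2)/tan(π/4+φ₁/2)] = +0.0151
Δλ = -2.2416 rad (taken the short way round)
course = atan2(Δλ, Δψ) = 270.39°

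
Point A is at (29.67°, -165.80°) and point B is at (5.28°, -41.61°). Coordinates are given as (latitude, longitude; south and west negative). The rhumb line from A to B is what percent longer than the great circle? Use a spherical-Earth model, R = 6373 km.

Great circle: σ = 2.0271 rad → d_gc = Rσ = 12918.8 km
Rhumb: Δφ = -0.4257, Δλ = +2.1675, Δψ = -0.4504, q = Δφ/Δψ = 0.9452 → d_rh = R√(Δφ²+q²Δλ²) = 13335.0 km
Excess = (13335.0 − 12918.8) / 12918.8 = 416.2 / 12918.8 = 3.22% ≈ 3.2%

3.2%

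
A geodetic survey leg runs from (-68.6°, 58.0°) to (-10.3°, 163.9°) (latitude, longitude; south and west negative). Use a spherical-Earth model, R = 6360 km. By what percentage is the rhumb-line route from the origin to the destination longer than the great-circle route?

Great circle: σ = 1.5026 rad → d_gc = Rσ = 9556.7 km
Rhumb: Δφ = +1.0175, Δλ = +1.8483, Δψ = +1.4855, q = Δφ/Δψ = 0.6850 → d_rh = R√(Δφ²+q²Δλ²) = 10330.2 km
Excess = (10330.2 − 9556.7) / 9556.7 = 773.5 / 9556.7 = 8.09% ≈ 8.1%

8.1%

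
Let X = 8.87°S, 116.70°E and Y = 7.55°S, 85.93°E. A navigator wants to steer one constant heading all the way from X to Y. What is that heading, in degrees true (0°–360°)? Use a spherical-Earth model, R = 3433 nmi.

Meridional parts: M(φ₁)=-0.1554, M(φ₂)=-0.1322 → ΔM = +0.0233;  Δλ = -0.5370 rad
tan C = Δλ / ΔM = -23.0712 → C = 272.48°

272.5°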